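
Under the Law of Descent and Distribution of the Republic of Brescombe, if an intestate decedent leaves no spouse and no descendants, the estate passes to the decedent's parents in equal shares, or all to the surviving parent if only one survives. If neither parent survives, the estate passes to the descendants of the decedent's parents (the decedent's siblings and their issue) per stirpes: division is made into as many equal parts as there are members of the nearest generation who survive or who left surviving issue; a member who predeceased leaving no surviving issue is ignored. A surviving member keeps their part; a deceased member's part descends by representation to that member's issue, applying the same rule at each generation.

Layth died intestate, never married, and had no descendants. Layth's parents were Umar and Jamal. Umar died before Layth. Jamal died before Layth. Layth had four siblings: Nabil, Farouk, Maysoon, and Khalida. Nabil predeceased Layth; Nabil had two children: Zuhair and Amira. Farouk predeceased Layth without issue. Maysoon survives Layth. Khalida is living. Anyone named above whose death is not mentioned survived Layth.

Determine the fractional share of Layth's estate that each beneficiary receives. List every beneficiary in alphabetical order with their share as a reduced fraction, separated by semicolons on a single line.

Neither parent survives and there are no descendants, so the estate passes to Layth's siblings and their issue per stirpes.
Farouk left no surviving issue, so that branch lapses and is disregarded.
The estate is divided into 3 equal shares of 1/3 among Nabil, Maysoon, Khalida.
Nabil predeceased; the 1/3 allotted to Nabil's branch passes to Nabil's issue by representation.
The 1/3 is divided into 2 equal shares of 1/6 among Zuhair, Amira.
Zuhair is living and takes 1/6.
Amira is living and takes 1/6.
Maysoon is living and takes 1/3.
Khalida is living and takes 1/3.

Amira 1/6; Khalida 1/3; Maysoon 1/3; Zuhair 1/6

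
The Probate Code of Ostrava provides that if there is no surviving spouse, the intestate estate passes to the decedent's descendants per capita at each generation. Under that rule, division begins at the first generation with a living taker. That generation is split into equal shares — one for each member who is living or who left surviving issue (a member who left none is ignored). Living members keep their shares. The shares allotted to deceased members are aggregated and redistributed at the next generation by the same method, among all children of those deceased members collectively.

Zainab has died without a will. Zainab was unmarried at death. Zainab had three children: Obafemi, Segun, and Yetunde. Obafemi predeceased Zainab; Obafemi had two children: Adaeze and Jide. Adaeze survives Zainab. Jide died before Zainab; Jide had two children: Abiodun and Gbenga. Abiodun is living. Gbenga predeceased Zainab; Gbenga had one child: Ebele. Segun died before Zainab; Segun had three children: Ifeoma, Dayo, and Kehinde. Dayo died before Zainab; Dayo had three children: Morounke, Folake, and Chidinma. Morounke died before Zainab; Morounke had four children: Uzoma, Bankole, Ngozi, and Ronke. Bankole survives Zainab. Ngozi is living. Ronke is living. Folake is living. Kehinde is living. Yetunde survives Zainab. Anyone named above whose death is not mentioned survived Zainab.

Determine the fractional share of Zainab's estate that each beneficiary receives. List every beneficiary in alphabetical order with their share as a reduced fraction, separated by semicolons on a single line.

There is no surviving spouse, so the entire estate passes to Zainab's descendants per capita at each generation.
At generation 1 (Obafemi, Segun, Yetunde) there are 3 shares of (1)/3 = 1/3 each.
Living: Yetunde — each takes 1/3.
Deceased: Obafemi and Segun. Their combined 2/3 is pooled and carried to generation 2.
At generation 2 (Adaeze, Jide, Ifeoma, Dayo, Kehinde) there are 5 shares of (2/3)/5 = 2/15 each.
Living: Adaeze, Ifeoma, and Kehinde — each takes 2/15.
Deceased: Jide and Dayo. Their combined 4/15 is pooled and carried to generation 3.
At generation 3 (Abiodun, Gbenga, Morounke, Folake, Chidinma) there are 5 shares of (4/15)/5 = 4/75 each.
Living: Abiodun, Folake, and Chidinma — each takes 4/75.
Deceased: Gbenga and Morounke. Their combined 8/75 is pooled and carried to generation 4.
At generation 4 (Ebele, Uzoma, Bankole, Ngozi, Ronke) there are 5 shares of (8/75)/5 = 8/375 each.
Living: Ebele, Uzoma, Bankole, Ngozi, and Ronke — each takes 8/375.

Abiodun 4/75; Adaeze 2/15; Bankole 8/375; Chidinma 4/75; Ebele 8/375; Folake 4/75; Ifeoma 2/15; Kehinde 2/15; Ngozi 8/375; Ronke 8/375; Uzoma 8/375; Yetunde 1/3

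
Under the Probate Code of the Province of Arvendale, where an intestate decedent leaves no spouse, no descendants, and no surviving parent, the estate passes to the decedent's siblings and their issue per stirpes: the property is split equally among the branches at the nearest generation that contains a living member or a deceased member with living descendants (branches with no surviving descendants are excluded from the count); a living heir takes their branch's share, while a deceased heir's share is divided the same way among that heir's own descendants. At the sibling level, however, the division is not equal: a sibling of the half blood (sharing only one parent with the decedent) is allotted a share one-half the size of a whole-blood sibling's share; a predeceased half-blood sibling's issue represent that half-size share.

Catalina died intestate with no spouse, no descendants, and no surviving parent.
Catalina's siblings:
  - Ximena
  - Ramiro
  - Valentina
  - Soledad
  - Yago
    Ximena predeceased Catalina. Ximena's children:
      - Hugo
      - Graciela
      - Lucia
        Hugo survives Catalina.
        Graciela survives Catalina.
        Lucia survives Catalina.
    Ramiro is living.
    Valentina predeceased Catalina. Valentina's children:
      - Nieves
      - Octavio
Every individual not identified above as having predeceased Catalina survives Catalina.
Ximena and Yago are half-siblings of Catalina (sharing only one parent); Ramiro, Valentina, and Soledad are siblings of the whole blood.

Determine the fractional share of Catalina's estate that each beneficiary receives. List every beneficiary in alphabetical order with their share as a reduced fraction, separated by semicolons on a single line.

Graciela 1/24; Hugo 1/24; Lucia 1/24; Nieves 1/8; Octavio 1/8; Ramiro 1/4; Soledad 1/4; Yago 1/8

No spouse, descendants, or parent survives, so the estate passes to Catalina's siblings per stirpes.
Half-blood siblings count for one-half the weight of whole-blood siblings at the initial division.
Dividing 1 in proportion to weights (total weight 4): Ximena (weight 1/2) → 1/8; Ramiro (weight 1) → 1/4; Valentina (weight 1) → 1/4; Soledad (weight 1) → 1/4; Yago (weight 1/2) → 1/8.
Ximena predeceased; the 1/8 allotted to Ximena's branch passes to Ximena's issue by representation.
The 1/8 is divided into 3 equal shares of 1/24 among Hugo, Graciela, Lucia.
Hugo is living and takes 1/24.
Graciela is living and takes 1/24.
Lucia is living and takes 1/24.
Ramiro is living and takes 1/4.
Valentina predeceased; the 1/4 allotted to Valentina's branch passes to Valentina's issue by representation.
The 1/4 is divided into 2 equal shares of 1/8 among Nieves, Octavio.
Nieves is living and takes 1/8.
Octavio is living and takes 1/8.
Soledad is living and takes 1/4.
Yago is living and takes 1/8.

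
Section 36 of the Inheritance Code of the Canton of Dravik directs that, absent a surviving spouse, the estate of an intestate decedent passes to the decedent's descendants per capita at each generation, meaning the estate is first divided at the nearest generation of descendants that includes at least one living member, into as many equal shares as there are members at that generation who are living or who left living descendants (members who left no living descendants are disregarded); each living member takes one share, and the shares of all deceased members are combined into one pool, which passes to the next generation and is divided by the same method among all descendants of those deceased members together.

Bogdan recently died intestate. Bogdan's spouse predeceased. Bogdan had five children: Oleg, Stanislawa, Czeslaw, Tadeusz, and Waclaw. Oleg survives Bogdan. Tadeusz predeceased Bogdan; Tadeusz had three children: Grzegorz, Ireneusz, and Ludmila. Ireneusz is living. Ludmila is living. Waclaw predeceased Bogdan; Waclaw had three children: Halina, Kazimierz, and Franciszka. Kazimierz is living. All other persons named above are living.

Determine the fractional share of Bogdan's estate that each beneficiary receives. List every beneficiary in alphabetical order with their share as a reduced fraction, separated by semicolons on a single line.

Czeslaw 1/5; Franciszka 1/15; Grzegorz 1/15; Halina 1/15; Ireneusz 1/15; Kazimierz 1/15; Ludmila 1/15; Oleg 1/5; Stanislawa 1/5

There is no surviving spouse, so the entire estate passes to Bogdan's descendants per capita at each generation.
At generation 1 (Oleg, Stanislawa, Czeslaw, Tadeusz, Waclaw) there are 5 shares of (1)/5 = 1/5 each.
Living: Oleg, Stanislawa, and Czeslaw — each takes 1/5.
Deceased: Tadeusz and Waclaw. Their combined 2/5 is pooled and carried to generation 2.
At generation 2 (Grzegorz, Ireneusz, Ludmila, Halina, Kazimierz, Franciszka) there are 6 shares of (2/5)/6 = 1/15 each.
Living: Grzegorz, Ireneusz, Ludmila, Halina, Kazimierz, and Franciszka — each takes 1/15.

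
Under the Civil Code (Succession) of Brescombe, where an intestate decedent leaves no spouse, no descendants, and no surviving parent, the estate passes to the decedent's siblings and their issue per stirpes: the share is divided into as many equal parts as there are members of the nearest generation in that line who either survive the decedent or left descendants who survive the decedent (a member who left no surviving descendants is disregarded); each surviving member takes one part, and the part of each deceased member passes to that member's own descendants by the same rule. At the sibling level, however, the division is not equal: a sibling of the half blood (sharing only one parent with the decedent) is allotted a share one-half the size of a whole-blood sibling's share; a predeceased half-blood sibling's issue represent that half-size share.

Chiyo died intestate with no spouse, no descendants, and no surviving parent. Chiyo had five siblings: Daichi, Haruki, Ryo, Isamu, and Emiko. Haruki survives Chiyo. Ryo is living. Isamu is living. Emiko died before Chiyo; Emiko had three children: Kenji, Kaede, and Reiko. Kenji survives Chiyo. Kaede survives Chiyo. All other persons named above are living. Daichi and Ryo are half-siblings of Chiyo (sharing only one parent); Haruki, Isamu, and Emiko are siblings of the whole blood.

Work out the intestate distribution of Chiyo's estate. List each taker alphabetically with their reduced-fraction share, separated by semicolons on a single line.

No spouse, descendants, or parent survives, so the estate passes to Chiyo's siblings per stirpes.
Half-blood siblings count for one-half the weight of whole-blood siblings at the initial division.
Dividing 1 in proportion to weights (total weight 4): Daichi (weight 1/2) → 1/8; Haruki (weight 1) → 1/4; Ryo (weight 1/2) → 1/8; Isamu (weight 1) → 1/4; Emiko (weight 1) → 1/4.
Daichi is living and takes 1/8.
Haruki is living and takes 1/4.
Ryo is living and takes 1/8.
Isamu is living and takes 1/4.
Emiko predeceased; the 1/4 allotted to Emiko's branch passes to Emiko's issue by representation.
The 1/4 is divided into 3 equal shares of 1/12 among Kenji, Kaede, Reiko.
Kenji is living and takes 1/12.
Kaede is living and takes 1/12.
Reiko is living and takes 1/12.

Daichi 1/8; Haruki 1/4; Isamu 1/4; Kaede 1/12; Kenji 1/12; Reiko 1/12; Ryo 1/8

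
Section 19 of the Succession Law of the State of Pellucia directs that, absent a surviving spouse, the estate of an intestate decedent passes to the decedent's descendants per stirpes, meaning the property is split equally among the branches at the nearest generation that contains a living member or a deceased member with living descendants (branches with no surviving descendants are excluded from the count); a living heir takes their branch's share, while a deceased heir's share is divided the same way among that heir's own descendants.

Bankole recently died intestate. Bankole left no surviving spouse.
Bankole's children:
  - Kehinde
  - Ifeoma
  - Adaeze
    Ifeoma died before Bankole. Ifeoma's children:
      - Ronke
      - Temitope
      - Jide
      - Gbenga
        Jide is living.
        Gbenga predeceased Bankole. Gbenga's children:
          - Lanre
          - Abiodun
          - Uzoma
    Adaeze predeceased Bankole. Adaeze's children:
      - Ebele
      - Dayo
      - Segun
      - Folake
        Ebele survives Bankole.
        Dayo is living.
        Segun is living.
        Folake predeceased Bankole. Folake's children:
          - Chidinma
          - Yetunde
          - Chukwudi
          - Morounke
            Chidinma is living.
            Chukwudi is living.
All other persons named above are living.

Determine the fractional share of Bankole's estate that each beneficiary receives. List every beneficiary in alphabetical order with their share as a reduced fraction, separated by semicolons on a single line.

Abiodun 1/36; Chidinma 1/48; Chukwudi 1/48; Dayo 1/12; Ebele 1/12; Jide 1/12; Kehinde 1/3; Lanre 1/36; Morounke 1/48; Ronke 1/12; Segun 1/12; Temitope 1/12; Uzoma 1/36; Yetunde 1/48

There is no surviving spouse, so the entire estate passes to Bankole's descendants per stirpes.
The estate is divided into 3 equal shares of 1/3 among Kehinde, Ifeoma, Adaeze.
Kehinde is living and takes 1/3.
Ifeoma predeceased; the 1/3 allotted to Ifeoma's branch passes to Ifeoma's issue by representation.
The 1/3 is divided into 4 equal shares of 1/12 among Ronke, Temitope, Jide, Gbenga.
Ronke is living and takes 1/12.
Temitope is living and takes 1/12.
Jide is living and takes 1/12.
Gbenga predeceased; the 1/12 allotted to Gbenga's branch passes to Gbenga's issue by representation.
The 1/12 is divided into 3 equal shares of 1/36 among Lanre, Abiodun, Uzoma.
Lanre is living and takes 1/36.
Abiodun is living and takes 1/36.
Uzoma is living and takes 1/36.
Adaeze predeceased; the 1/3 allotted to Adaeze's branch passes to Adaeze's issue by representation.
The 1/3 is divided into 4 equal shares of 1/12 among Ebele, Dayo, Segun, Folake.
Ebele is living and takes 1/12.
Dayo is living and takes 1/12.
Segun is living and takes 1/12.
Folake predeceased; the 1/12 allotted to Folake's branch passes to Folake's issue by representation.
The 1/12 is divided into 4 equal shares of 1/48 among Chidinma, Yetunde, Chukwudi, Morounke.
Chidinma is living and takes 1/48.
Yetunde is living and takes 1/48.
Chukwudi is living and takes 1/48.
Morounke is living and takes 1/48.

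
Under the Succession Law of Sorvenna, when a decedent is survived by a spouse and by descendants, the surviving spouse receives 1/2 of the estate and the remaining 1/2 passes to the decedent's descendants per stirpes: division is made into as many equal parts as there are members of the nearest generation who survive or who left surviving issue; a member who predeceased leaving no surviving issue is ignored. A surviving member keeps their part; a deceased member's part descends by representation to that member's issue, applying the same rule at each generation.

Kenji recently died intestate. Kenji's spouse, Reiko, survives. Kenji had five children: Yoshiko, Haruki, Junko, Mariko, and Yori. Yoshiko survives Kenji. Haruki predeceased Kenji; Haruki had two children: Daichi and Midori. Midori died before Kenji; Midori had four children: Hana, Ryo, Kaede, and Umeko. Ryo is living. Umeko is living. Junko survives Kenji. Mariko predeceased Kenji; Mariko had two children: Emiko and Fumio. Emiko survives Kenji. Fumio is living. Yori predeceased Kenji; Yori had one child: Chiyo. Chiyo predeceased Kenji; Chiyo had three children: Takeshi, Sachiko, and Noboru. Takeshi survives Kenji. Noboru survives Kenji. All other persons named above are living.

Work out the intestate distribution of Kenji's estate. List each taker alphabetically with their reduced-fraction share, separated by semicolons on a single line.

Reiko, as surviving spouse, takes 1/2.
The remaining 1/2 passes to Kenji's descendants per stirpes.
The 1/2 is divided into 5 equal shares of 1/10 among Yoshiko, Haruki, Junko, Mariko, Yori.
Yoshiko is living and takes 1/10.
Haruki predeceased; the 1/10 allotted to Haruki's branch passes to Haruki's issue by representation.
The 1/10 is divided into 2 equal shares of 1/20 among Daichi, Midori.
Daichi is living and takes 1/20.
Midori predeceased; the 1/20 allotted to Midori's branch passes to Midori's issue by representation.
The 1/20 is divided into 4 equal shares of 1/80 among Hana, Ryo, Kaede, Umeko.
Hana is living and takes 1/80.
Ryo is living and takes 1/80.
Kaede is living and takes 1/80.
Umeko is living and takes 1/80.
Junko is living and takes 1/10.
Mariko predeceased; the 1/10 allotted to Mariko's branch passes to Mariko's issue by representation.
The 1/10 is divided into 2 equal shares of 1/20 among Emiko, Fumio.
Emiko is living and takes 1/20.
Fumio is living and takes 1/20.
Yori predeceased; the 1/10 allotted to Yori's branch passes to Yori's issue by representation.
Chiyo's line is the sole branch at this level, so the full 1/10 passes to Chiyo's issue by representation.
The 1/10 is divided into 3 equal shares of 1/30 among Takeshi, Sachiko, Noboru.
Takeshi is living and takes 1/30.
Sachiko is living and takes 1/30.
Noboru is living and takes 1/30.

Daichi 1/20; Emiko 1/20; Fumio 1/20; Hana 1/80; Junko 1/10; Kaede 1/80; Noboru 1/30; Reiko 1/2; Ryo 1/80; Sachiko 1/30; Takeshi 1/30; Umeko 1/80; Yoshiko 1/10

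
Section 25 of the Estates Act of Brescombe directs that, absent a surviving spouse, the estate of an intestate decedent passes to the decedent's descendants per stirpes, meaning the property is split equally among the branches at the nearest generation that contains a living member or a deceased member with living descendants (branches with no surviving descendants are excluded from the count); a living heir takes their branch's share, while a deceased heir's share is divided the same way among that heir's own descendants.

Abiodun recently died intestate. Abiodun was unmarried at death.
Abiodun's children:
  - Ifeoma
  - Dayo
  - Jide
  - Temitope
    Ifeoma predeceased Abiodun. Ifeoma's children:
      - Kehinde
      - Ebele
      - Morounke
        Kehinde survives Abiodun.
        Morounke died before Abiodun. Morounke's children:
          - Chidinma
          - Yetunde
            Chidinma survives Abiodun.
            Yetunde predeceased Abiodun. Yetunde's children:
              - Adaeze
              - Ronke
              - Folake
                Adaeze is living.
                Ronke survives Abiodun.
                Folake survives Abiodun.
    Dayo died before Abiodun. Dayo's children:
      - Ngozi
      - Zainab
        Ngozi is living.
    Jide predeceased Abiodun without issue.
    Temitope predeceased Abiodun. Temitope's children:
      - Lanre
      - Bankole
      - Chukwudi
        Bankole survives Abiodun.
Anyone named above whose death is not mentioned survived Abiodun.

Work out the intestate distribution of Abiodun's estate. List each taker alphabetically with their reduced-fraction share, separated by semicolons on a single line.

Adaeze 1/54; Bankole 1/9; Chidinma 1/18; Chukwudi 1/9; Ebele 1/9; Folake 1/54; Kehinde 1/9; Lanre 1/9; Ngozi 1/6; Ronke 1/54; Zainab 1/6

There is no surviving spouse, so the entire estate passes to Abiodun's descendants per stirpes.
Jide left no surviving issue, so that branch lapses and is disregarded.
The estate is divided into 3 equal shares of 1/3 among Ifeoma, Dayo, Temitope.
Ifeoma predeceased; the 1/3 allotted to Ifeoma's branch passes to Ifeoma's issue by representation.
The 1/3 is divided into 3 equal shares of 1/9 among Kehinde, Ebele, Morounke.
Kehinde is living and takes 1/9.
Ebele is living and takes 1/9.
Morounke predeceased; the 1/9 allotted to Morounke's branch passes to Morounke's issue by representation.
The 1/9 is divided into 2 equal shares of 1/18 among Chidinma, Yetunde.
Chidinma is living and takes 1/18.
Yetunde predeceased; the 1/18 allotted to Yetunde's branch passes to Yetunde's issue by representation.
The 1/18 is divided into 3 equal shares of 1/54 among Adaeze, Ronke, Folake.
Adaeze is living and takes 1/54.
Ronke is living and takes 1/54.
Folake is living and takes 1/54.
Dayo predeceased; the 1/3 allotted to Dayo's branch passes to Dayo's issue by representation.
The 1/3 is divided into 2 equal shares of 1/6 among Ngozi, Zainab.
Ngozi is living and takes 1/6.
Zainab is living and takes 1/6.
Temitope predeceased; the 1/3 allotted to Temitope's branch passes to Temitope's issue by representation.
The 1/3 is divided into 3 equal shares of 1/9 among Lanre, Bankole, Chukwudi.
Lanre is living and takes 1/9.
Bankole is living and takes 1/9.
Chukwudi is living and takes 1/9.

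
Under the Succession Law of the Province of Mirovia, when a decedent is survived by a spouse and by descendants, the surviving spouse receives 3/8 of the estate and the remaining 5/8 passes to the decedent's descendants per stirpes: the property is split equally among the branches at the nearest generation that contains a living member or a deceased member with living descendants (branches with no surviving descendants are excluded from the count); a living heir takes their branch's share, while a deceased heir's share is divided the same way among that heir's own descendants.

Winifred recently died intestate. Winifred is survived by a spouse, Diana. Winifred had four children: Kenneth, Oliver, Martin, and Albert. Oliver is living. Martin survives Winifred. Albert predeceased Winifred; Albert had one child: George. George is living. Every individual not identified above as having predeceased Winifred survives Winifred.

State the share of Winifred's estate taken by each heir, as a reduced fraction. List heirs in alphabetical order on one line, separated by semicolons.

Diana, as surviving spouse, takes 3/8.
The remaining 5/8 passes to Winifred's descendants per stirpes.
The 5/8 is divided into 4 equal shares of 5/32 among Kenneth, Oliver, Martin, Albert.
Kenneth is living and takes 5/32.
Oliver is living and takes 5/32.
Martin is living and takes 5/32.
Albert predeceased; the 5/32 allotted to Albert's branch passes to Albert's issue by representation.
George is the sole taker at this level and receives the full 5/32.

Diana 3/8; George 5/32; Kenneth 5/32; Martin 5/32; Oliver 5/32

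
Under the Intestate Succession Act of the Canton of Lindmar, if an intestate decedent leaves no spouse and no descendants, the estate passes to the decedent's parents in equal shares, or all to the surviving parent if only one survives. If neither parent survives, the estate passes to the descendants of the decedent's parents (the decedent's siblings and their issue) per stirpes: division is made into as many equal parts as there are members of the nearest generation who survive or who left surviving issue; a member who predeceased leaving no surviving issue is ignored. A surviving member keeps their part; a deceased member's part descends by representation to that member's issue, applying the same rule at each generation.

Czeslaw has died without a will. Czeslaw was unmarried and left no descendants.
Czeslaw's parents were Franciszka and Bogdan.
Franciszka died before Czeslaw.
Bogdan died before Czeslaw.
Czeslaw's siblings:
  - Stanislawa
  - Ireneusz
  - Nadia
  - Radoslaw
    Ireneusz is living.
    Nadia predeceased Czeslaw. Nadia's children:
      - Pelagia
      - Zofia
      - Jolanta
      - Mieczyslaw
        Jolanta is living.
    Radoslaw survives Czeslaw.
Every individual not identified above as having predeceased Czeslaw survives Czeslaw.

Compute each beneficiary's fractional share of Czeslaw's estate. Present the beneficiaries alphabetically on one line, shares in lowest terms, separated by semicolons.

Ireneusz 1/4; Jolanta 1/16; Mieczyslaw 1/16; Pelagia 1/16; Radoslaw 1/4; Stanislawa 1/4; Zofia 1/16

Neither parent survives and there are no descendants, so the estate passes to Czeslaw's siblings and their issue per stirpes.
The estate is divided into 4 equal shares of 1/4 among Stanislawa, Ireneusz, Nadia, Radoslaw.
Stanislawa is living and takes 1/4.
Ireneusz is living and takes 1/4.
Nadia predeceased; the 1/4 allotted to Nadia's branch passes to Nadia's issue by representation.
The 1/4 is divided into 4 equal shares of 1/16 among Pelagia, Zofia, Jolanta, Mieczyslaw.
Pelagia is living and takes 1/16.
Zofia is living and takes 1/16.
Jolanta is living and takes 1/16.
Mieczyslaw is living and takes 1/16.
Radoslaw is living and takes 1/4.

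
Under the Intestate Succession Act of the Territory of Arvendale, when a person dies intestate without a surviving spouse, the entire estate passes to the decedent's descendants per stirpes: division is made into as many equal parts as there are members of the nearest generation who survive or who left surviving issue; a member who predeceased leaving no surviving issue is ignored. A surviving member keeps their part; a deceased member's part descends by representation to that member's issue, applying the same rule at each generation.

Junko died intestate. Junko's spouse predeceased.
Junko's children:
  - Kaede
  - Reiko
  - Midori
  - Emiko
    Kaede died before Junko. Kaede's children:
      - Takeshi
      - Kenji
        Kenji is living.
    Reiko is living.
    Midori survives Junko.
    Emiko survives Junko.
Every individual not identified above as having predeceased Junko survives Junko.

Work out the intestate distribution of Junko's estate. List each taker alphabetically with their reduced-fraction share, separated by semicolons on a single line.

There is no surviving spouse, so the entire estate passes to Junko's descendants per stirpes.
The estate is divided into 4 equal shares of 1/4 among Kaede, Reiko, Midori, Emiko.
Kaede predeceased; the 1/4 allotted to Kaede's branch passes to Kaede's issue by representation.
The 1/4 is divided into 2 equal shares of 1/8 among Takeshi, Kenji.
Takeshi is living and takes 1/8.
Kenji is living and takes 1/8.
Reiko is living and takes 1/4.
Midori is living and takes 1/4.
Emiko is living and takes 1/4.

Emiko 1/4; Kenji 1/8; Midori 1/4; Reiko 1/4; Takeshi 1/8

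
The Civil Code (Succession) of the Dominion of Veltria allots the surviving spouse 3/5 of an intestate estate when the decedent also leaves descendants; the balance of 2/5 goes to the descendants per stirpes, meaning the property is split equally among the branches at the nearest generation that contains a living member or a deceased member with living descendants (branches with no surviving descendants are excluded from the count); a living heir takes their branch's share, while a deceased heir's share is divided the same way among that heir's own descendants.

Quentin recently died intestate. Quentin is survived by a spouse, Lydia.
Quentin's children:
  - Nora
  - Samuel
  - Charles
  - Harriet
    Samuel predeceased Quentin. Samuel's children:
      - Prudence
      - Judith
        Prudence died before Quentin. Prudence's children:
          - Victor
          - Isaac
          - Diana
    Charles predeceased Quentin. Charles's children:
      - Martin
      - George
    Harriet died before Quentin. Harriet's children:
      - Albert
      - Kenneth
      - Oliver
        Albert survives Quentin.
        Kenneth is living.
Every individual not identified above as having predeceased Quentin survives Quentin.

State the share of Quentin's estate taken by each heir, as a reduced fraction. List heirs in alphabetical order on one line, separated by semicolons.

Lydia, as surviving spouse, takes 3/5.
The remaining 2/5 passes to Quentin's descendants per stirpes.
The 2/5 is divided into 4 equal shares of 1/10 among Nora, Samuel, Charles, Harriet.
Nora is living and takes 1/10.
Samuel predeceased; the 1/10 allotted to Samuel's branch passes to Samuel's issue by representation.
The 1/10 is divided into 2 equal shares of 1/20 among Prudence, Judith.
Prudence predeceased; the 1/20 allotted to Prudence's branch passes to Prudence's issue by representation.
The 1/20 is divided into 3 equal shares of 1/60 among Victor, Isaac, Diana.
Victor is living and takes 1/60.
Isaac is living and takes 1/60.
Diana is living and takes 1/60.
Judith is living and takes 1/20.
Charles predeceased; the 1/10 allotted to Charles's branch passes to Charles's issue by representation.
The 1/10 is divided into 2 equal shares of 1/20 among Martin, George.
Martin is living and takes 1/20.
George is living and takes 1/20.
Harriet predeceased; the 1/10 allotted to Harriet's branch passes to Harriet's issue by representation.
The 1/10 is divided into 3 equal shares of 1/30 among Albert, Kenneth, Oliver.
Albert is living and takes 1/30.
Kenneth is living and takes 1/30.
Oliver is living and takes 1/30.

Albert 1/30; Diana 1/60; George 1/20; Isaac 1/60; Judith 1/20; Kenneth 1/30; Lydia 3/5; Martin 1/20; Nora 1/10; Oliver 1/30; Victor 1/60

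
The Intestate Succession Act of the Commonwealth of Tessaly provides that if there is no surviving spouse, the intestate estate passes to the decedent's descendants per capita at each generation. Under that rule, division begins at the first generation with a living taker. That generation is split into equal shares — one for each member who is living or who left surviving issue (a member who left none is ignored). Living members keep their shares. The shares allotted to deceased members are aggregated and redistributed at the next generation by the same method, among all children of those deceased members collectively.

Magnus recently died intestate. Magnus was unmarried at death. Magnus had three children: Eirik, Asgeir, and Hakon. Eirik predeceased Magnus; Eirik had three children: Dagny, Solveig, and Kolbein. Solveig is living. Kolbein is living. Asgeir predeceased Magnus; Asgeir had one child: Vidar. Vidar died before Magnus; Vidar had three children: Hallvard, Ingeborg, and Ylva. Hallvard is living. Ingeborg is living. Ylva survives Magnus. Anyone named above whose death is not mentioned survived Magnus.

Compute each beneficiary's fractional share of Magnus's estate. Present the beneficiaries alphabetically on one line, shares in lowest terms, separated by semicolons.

There is no surviving spouse, so the entire estate passes to Magnus's descendants per capita at each generation.
At generation 1 (Eirik, Asgeir, Hakon) there are 3 shares of (1)/3 = 1/3 each.
Living: Hakon — each takes 1/3.
Deceased: Eirik and Asgeir. Their combined 2/3 is pooled and carried to generation 2.
At generation 2 (Dagny, Solveig, Kolbein, Vidar) there are 4 shares of (2/3)/4 = 1/6 each.
Living: Dagny, Solveig, and Kolbein — each takes 1/6.
Deceased: Vidar. That 1/6 share is carried to generation 3.
At generation 3 (Hallvard, Ingeborg, Ylva) there are 3 shares of (1/6)/3 = 1/18 each.
Living: Hallvard, Ingeborg, and Ylva — each takes 1/18.

Dagny 1/6; Hakon 1/3; Hallvard 1/18; Ingeborg 1/18; Kolbein 1/6; Solveig 1/6; Ylva 1/18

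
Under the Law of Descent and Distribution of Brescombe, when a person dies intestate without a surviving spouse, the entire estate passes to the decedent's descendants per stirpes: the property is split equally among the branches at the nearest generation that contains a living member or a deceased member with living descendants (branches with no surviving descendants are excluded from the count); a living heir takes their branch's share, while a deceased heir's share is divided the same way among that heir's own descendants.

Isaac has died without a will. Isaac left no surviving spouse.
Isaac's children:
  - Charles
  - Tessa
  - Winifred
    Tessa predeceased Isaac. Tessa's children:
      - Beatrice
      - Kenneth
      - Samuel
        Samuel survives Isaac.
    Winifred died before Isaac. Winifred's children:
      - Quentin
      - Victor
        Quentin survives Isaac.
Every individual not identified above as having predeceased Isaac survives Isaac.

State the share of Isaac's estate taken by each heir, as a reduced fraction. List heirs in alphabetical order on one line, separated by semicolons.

Beatrice 1/9; Charles 1/3; Kenneth 1/9; Quentin 1/6; Samuel 1/9; Victor 1/6

There is no surviving spouse, so the entire estate passes to Isaac's descendants per stirpes.
The estate is divided into 3 equal shares of 1/3 among Charles, Tessa, Winifred.
Charles is living and takes 1/3.
Tessa predeceased; the 1/3 allotted to Tessa's branch passes to Tessa's issue by representation.
The 1/3 is divided into 3 equal shares of 1/9 among Beatrice, Kenneth, Samuel.
Beatrice is living and takes 1/9.
Kenneth is living and takes 1/9.
Samuel is living and takes 1/9.
Winifred predeceased; the 1/3 allotted to Winifred's branch passes to Winifred's issue by representation.
The 1/3 is divided into 2 equal shares of 1/6 among Quentin, Victor.
Quentin is living and takes 1/6.
Victor is living and takes 1/6.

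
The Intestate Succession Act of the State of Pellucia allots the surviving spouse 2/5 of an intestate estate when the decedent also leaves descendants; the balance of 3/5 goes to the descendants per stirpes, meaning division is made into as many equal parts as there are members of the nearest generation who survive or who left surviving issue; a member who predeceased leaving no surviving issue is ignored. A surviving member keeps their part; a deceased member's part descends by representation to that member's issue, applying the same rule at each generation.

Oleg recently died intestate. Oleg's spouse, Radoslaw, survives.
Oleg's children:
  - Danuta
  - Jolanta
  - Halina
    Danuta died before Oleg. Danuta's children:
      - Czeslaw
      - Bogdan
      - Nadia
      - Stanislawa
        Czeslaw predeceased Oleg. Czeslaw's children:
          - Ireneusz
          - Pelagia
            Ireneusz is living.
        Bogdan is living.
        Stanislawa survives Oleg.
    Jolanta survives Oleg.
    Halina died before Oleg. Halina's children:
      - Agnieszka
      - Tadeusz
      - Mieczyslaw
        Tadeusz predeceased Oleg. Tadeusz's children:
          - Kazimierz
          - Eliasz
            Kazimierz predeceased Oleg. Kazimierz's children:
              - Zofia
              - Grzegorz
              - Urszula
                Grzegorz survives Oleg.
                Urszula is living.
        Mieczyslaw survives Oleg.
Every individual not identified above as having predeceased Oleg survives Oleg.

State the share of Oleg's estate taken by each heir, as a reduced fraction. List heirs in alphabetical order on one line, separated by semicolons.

Agnieszka 1/15; Bogdan 1/20; Eliasz 1/30; Grzegorz 1/90; Ireneusz 1/40; Jolanta 1/5; Mieczyslaw 1/15; Nadia 1/20; Pelagia 1/40; Radoslaw 2/5; Stanislawa 1/20; Urszula 1/90; Zofia 1/90

Radoslaw, as surviving spouse, takes 2/5.
The remaining 3/5 passes to Oleg's descendants per stirpes.
The 3/5 is divided into 3 equal shares of 1/5 among Danuta, Jolanta, Halina.
Danuta predeceased; the 1/5 allotted to Danuta's branch passes to Danuta's issue by representation.
The 1/5 is divided into 4 equal shares of 1/20 among Czeslaw, Bogdan, Nadia, Stanislawa.
Czeslaw predeceased; the 1/20 allotted to Czeslaw's branch passes to Czeslaw's issue by representation.
The 1/20 is divided into 2 equal shares of 1/40 among Ireneusz, Pelagia.
Ireneusz is living and takes 1/40.
Pelagia is living and takes 1/40.
Bogdan is living and takes 1/20.
Nadia is living and takes 1/20.
Stanislawa is living and takes 1/20.
Jolanta is living and takes 1/5.
Halina predeceased; the 1/5 allotted to Halina's branch passes to Halina's issue by representation.
The 1/5 is divided into 3 equal shares of 1/15 among Agnieszka, Tadeusz, Mieczyslaw.
Agnieszka is living and takes 1/15.
Tadeusz predeceased; the 1/15 allotted to Tadeusz's branch passes to Tadeusz's issue by representation.
The 1/15 is divided into 2 equal shares of 1/30 among Kazimierz, Eliasz.
Kazimierz predeceased; the 1/30 allotted to Kazimierz's branch passes to Kazimierz's issue by representation.
The 1/30 is divided into 3 equal shares of 1/90 among Zofia, Grzegorz, Urszula.
Zofia is living and takes 1/90.
Grzegorz is living and takes 1/90.
Urszula is living and takes 1/90.
Eliasz is living and takes 1/30.
Mieczyslaw is living and takes 1/15.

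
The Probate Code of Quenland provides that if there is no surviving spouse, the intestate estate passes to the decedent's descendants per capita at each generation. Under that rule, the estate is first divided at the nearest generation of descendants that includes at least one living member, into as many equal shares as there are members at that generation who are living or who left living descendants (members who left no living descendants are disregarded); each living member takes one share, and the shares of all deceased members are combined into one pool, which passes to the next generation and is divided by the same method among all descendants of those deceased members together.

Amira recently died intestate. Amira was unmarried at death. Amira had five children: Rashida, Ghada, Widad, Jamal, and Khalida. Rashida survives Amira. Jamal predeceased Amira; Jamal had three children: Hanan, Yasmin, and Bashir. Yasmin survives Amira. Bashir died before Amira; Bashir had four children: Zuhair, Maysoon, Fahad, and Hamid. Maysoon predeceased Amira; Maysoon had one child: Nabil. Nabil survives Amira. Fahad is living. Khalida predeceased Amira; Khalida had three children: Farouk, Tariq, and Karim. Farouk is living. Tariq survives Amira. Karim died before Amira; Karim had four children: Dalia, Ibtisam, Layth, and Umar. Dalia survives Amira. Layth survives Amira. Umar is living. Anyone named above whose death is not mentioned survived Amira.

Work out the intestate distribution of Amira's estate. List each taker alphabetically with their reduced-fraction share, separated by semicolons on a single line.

Dalia 1/60; Fahad 1/60; Farouk 1/15; Ghada 1/5; Hamid 1/60; Hanan 1/15; Ibtisam 1/60; Layth 1/60; Nabil 1/60; Rashida 1/5; Tariq 1/15; Umar 1/60; Widad 1/5; Yasmin 1/15; Zuhair 1/60

There is no surviving spouse, so the entire estate passes to Amira's descendants per capita at each generation.
At generation 1 (Rashida, Ghada, Widad, Jamal, Khalida) there are 5 shares of (1)/5 = 1/5 each.
Living: Rashida, Ghada, and Widad — each takes 1/5.
Deceased: Jamal and Khalida. Their combined 2/5 is pooled and carried to generation 2.
At generation 2 (Hanan, Yasmin, Bashir, Farouk, Tariq, Karim) there are 6 shares of (2/5)/6 = 1/15 each.
Living: Hanan, Yasmin, Farouk, and Tariq — each takes 1/15.
Deceased: Bashir and Karim. Their combined 2/15 is pooled and carried to generation 3.
At generation 3 (Zuhair, Maysoon, Fahad, Hamid, Dalia, Ibtisam, Layth, Umar) there are 8 shares of (2/15)/8 = 1/60 each.
Living: Zuhair, Fahad, Hamid, Dalia, Ibtisam, Layth, and Umar — each takes 1/60.
Deceased: Maysoon. That 1/60 share is carried to generation 4.
At generation 4 (Nabil) there are 1 shares of (1/60)/1 = 1/60 each.
Living: Nabil — each takes 1/60.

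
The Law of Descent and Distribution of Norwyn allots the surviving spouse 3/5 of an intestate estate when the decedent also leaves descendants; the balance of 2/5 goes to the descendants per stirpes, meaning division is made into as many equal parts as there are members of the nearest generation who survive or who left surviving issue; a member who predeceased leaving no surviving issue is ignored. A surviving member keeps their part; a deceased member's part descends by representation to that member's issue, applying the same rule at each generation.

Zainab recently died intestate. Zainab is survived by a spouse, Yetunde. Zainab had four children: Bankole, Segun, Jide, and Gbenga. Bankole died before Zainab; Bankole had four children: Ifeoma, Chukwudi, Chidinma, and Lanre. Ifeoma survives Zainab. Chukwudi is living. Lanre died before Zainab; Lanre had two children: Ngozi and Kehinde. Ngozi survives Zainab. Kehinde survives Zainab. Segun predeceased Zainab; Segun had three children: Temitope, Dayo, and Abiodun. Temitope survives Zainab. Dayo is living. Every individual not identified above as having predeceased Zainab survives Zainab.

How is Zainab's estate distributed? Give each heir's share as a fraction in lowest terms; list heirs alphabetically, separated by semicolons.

Abiodun 1/30; Chidinma 1/40; Chukwudi 1/40; Dayo 1/30; Gbenga 1/10; Ifeoma 1/40; Jide 1/10; Kehinde 1/80; Ngozi 1/80; Temitope 1/30; Yetunde 3/5

Yetunde, as surviving spouse, takes 3/5.
The remaining 2/5 passes to Zainab's descendants per stirpes.
The 2/5 is divided into 4 equal shares of 1/10 among Bankole, Segun, Jide, Gbenga.
Bankole predeceased; the 1/10 allotted to Bankole's branch passes to Bankole's issue by representation.
The 1/10 is divided into 4 equal shares of 1/40 among Ifeoma, Chukwudi, Chidinma, Lanre.
Ifeoma is living and takes 1/40.
Chukwudi is living and takes 1/40.
Chidinma is living and takes 1/40.
Lanre predeceased; the 1/40 allotted to Lanre's branch passes to Lanre's issue by representation.
The 1/40 is divided into 2 equal shares of 1/80 among Ngozi, Kehinde.
Ngozi is living and takes 1/80.
Kehinde is living and takes 1/80.
Segun predeceased; the 1/10 allotted to Segun's branch passes to Segun's issue by representation.
The 1/10 is divided into 3 equal shares of 1/30 among Temitope, Dayo, Abiodun.
Temitope is living and takes 1/30.
Dayo is living and takes 1/30.
Abiodun is living and takes 1/30.
Jide is living and takes 1/10.
Gbenga is living and takes 1/10.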